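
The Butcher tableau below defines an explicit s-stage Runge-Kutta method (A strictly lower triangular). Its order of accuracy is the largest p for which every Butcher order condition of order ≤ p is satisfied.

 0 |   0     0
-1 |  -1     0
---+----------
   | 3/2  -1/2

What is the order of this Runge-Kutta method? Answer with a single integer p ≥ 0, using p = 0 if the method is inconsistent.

2

b = (3/2, -1/2)
c = (0, -1)
Σ b_i: 3/2·1 + (-1/2)·1 = 1 ✓
b·c: (-1/2)·(-1) = 1/2 ✓; 2 stages ⇒ order 2.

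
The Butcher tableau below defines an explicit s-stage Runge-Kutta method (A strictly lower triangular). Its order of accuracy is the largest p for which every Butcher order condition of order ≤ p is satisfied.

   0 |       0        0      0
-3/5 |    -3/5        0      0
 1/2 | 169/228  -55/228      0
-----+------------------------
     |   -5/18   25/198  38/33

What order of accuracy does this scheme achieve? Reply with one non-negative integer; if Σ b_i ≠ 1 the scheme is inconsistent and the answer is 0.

b = (-5/18, 25/198, 38/33)
c = (0, -3/5, 1/2)
Ac = (0, 0, 11/76)
Σ b_i: (-5/18)·1 + 25/198·1 + 38/33·1 = 1 ✓
b·c: 25/198·(-3/5) + 38/33·1/2 = 1/2 ✓
b·c²: 25/198·9/25 + 38/33·1/4 = 1/3 ✓
b·Ac: 38/33·11/76 = 1/6 ✓; 3 stages ⇒ order 3.

3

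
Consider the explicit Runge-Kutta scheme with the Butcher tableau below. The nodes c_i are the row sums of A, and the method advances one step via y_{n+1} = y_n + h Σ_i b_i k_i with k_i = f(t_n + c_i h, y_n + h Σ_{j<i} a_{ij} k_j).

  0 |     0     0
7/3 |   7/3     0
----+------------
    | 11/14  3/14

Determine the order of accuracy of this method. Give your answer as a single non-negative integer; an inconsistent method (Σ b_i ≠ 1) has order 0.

2

b = (11/14, 3/14)
c = (0, 7/3)
Σ b_i: 11/14·1 + 3/14·1 = 1 ✓
b·c: 3/14·7/3 = 1/2 ✓; 2 stages ⇒ order 2.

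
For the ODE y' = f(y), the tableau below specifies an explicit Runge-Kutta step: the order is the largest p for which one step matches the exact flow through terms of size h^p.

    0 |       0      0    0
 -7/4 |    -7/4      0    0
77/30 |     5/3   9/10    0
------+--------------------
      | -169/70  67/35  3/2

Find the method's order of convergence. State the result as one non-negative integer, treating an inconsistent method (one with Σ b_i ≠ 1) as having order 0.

b = (-169/70, 67/35, 3/2)
c = (0, -7/4, 77/30)
Ac = (0, 0, -63/40)
Σ b_i: (-169/70)·1 + 67/35·1 + 3/2·1 = 1 ✓
b·c: 67/35·(-7/4) + 3/2·77/30 = 1/2 ✓
b·c²: 67/35·49/16 + 3/2·5929/900 = 18893/1200 ≠ 1/3 ⇒ order 2.
b·Ac: 3/2·(-63/40) = -189/80 ≠ 1/6

2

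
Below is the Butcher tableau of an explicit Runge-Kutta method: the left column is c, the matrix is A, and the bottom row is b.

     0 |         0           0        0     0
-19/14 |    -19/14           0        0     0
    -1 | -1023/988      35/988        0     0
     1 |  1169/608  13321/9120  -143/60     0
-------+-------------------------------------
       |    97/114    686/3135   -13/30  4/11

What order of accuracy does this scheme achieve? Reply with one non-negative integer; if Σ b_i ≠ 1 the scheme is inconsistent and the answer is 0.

b = (97/114, 686/3135, -13/30, 4/11)
c = (0, -19/14, -1, 1)
Ac = (0, 0, -5/104, 77/192)
Σ b_i: 97/114·1 + 686/3135·1 + (-13/30)·1 + 4/11·1 = 1 ✓
b·c: 686/3135·(-19/14) + (-13/30)·(-1) + 4/11·1 = 1/2 ✓
b·c²: 686/3135·361/196 + (-13/30)·1 + 4/11·1 = 1/3 ✓
b·Ac: (-13/30)·(-5/104) + 4/11·77/192 = 1/6 ✓
b·c³: 686/3135·(-6859/2744) + (-13/30)·(-1) + 4/11·1 = 1/4 ✓
b·(c∘Ac): (-13/30)·5/104 + 4/11·77/192 = 1/8 ✓
b·Ac²: (-13/30)·95/1456 + 4/11·275/896 = 1/12 ✓
b·A²c: 4/11·11/96 = 1/24 ✓; 4 stages ⇒ order 4.

4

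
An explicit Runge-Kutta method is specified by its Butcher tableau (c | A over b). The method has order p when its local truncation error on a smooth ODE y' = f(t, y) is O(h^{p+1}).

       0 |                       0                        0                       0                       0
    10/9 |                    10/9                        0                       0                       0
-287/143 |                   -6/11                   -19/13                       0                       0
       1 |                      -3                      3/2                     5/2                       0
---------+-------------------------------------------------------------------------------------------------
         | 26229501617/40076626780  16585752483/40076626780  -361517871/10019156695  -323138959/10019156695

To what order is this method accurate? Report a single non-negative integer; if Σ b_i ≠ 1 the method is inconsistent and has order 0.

b = (26229501617/40076626780, 16585752483/40076626780, -361517871/10019156695, -323138959/10019156695)
c = (0, 10/9, -287/143, 1)
Ac = (0, 0, -190/117, -2875/858)
Σ b_i: 26229501617/40076626780·1 + 16585752483/40076626780·1 + (-361517871/10019156695)·1 + (-323138959/10019156695)·1 = 1 ✓
b·c: 16585752483/40076626780·10/9 + (-361517871/10019156695)·(-287/143) + (-323138959/10019156695)·1 = 1/2 ✓
b·c²: 16585752483/40076626780·100/81 + (-361517871/10019156695)·82369/20449 + (-323138959/10019156695)·1 = 1/3 ✓
b·Ac: (-361517871/10019156695)·(-190/117) + (-323138959/10019156695)·(-2875/858) = 1/6 ✓
b·c³: 16585752483/40076626780·1000/729 + (-361517871/10019156695)·(-23639903/2924207) + (-323138959/10019156695)·1 = 6399446231950/7736792799879 ≠ 1/4 ⇒ order 3.
b·(c∘Ac): (-361517871/10019156695)·54530/16731 + (-323138959/10019156695)·(-2875/858) = -38194767/4007662678 ≠ 1/8
b·Ac²: (-361517871/10019156695)·(-1900/1053) + (-323138959/10019156695)·13164715/1104246 = -4942265724839/15473585599758 ≠ 1/12
b·A²c: (-323138959/10019156695)·(-475/117) = 2361400085/18034482051 ≠ 1/24

3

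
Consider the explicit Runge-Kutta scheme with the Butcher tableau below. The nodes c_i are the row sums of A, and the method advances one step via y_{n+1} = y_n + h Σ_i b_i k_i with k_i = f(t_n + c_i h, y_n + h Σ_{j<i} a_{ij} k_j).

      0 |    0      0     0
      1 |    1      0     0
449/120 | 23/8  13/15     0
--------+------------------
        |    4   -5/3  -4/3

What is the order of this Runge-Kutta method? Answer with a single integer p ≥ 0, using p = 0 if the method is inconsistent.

1

b = (4, -5/3, -4/3)
c = (0, 1, 449/120)
Ac = (0, 0, 13/15)
Σ b_i: 4·1 + (-5/3)·1 + (-4/3)·1 = 1 ✓
b·c: (-5/3)·1 + (-4/3)·449/120 = -599/90 ≠ 1/2 ⇒ order 1.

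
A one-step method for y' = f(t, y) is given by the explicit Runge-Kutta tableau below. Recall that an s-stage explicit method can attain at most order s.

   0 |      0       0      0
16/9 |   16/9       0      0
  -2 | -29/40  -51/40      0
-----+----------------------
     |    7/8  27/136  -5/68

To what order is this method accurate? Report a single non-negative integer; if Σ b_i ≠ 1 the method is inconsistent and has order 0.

3

b = (7/8, 27/136, -5/68)
c = (0, 16/9, -2)
Ac = (0, 0, -34/15)
Σ b_i: 7/8·1 + 27/136·1 + (-5/68)·1 = 1 ✓
b·c: 27/136·16/9 + (-5/68)·(-2) = 1/2 ✓
b·c²: 27/136·256/81 + (-5/68)·4 = 1/3 ✓
b·Ac: (-5/68)·(-34/15) = 1/6 ✓; 3 stages ⇒ order 3.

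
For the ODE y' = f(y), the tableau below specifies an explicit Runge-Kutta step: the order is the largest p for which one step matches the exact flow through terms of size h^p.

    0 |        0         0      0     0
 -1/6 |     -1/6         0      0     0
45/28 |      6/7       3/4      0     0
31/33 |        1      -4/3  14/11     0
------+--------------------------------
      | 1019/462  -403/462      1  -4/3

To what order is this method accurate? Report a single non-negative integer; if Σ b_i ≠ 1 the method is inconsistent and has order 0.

2

b = (1019/462, -403/462, 1, -4/3)
c = (0, -1/6, 45/28, 31/33)
Ac = (0, 0, -1/8, 449/198)
Σ b_i: 1019/462·1 + (-403/462)·1 + 1·1 + (-4/3)·1 = 1 ✓
b·c: (-403/462)·(-1/6) + 1·45/28 + (-4/3)·31/33 = 1/2 ✓
b·c²: (-403/462)·1/36 + 1·2025/784 + (-4/3)·961/1089 = 3539917/2561328 ≠ 1/3 ⇒ order 2.
b·Ac: 1·(-1/8) + (-4/3)·449/198 = -7481/2376 ≠ 1/6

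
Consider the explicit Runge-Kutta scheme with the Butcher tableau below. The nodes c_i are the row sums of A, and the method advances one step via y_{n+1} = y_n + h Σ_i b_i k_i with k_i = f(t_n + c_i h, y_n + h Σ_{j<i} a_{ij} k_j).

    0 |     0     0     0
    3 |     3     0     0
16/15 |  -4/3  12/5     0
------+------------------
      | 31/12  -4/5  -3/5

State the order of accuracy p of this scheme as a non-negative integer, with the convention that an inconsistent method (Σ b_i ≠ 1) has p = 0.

b = (31/12, -4/5, -3/5)
c = (0, 3, 16/15)
Ac = (0, 0, 36/5)
Σ b_i: 31/12·1 + (-4/5)·1 + (-3/5)·1 = 71/60 ≠ 1 ⇒ order 0.

0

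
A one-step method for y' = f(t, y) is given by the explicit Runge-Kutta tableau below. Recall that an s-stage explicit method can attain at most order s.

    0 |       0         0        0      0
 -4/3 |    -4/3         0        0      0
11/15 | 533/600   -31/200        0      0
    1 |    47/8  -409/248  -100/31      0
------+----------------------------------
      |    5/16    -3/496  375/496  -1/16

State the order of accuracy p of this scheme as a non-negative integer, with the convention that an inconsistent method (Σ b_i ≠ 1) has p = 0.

b = (5/16, -3/496, 375/496, -1/16)
c = (0, -4/3, 11/15, 1)
Ac = (0, 0, 31/150, -1/6)
Σ b_i: 5/16·1 + (-3/496)·1 + 375/496·1 + (-1/16)·1 = 1 ✓
b·c: (-3/496)·(-4/3) + 375/496·11/15 + (-1/16)·1 = 1/2 ✓
b·c²: (-3/496)·16/9 + 375/496·121/225 + (-1/16)·1 = 1/3 ✓
b·Ac: 375/496·31/150 + (-1/16)·(-1/6) = 1/6 ✓
b·c³: (-3/496)·(-64/27) + 375/496·1331/3375 + (-1/16)·1 = 1/4 ✓
b·(c∘Ac): 375/496·341/2250 + (-1/16)·(-1/6) = 1/8 ✓
b·Ac²: 375/496·(-62/225) + (-1/16)·(-14/3) = 1/12 ✓
b·A²c: (-1/16)·(-2/3) = 1/24 ✓; 4 stages ⇒ order 4.

4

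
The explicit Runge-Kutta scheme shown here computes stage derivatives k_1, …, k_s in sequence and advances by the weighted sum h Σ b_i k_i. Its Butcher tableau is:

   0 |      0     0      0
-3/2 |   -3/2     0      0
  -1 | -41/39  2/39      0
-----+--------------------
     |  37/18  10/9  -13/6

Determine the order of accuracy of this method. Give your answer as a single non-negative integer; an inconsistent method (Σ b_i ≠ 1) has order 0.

3

b = (37/18, 10/9, -13/6)
c = (0, -3/2, -1)
Ac = (0, 0, -1/13)
Σ b_i: 37/18·1 + 10/9·1 + (-13/6)·1 = 1 ✓
b·c: 10/9·(-3/2) + (-13/6)·(-1) = 1/2 ✓
b·c²: 10/9·9/4 + (-13/6)·1 = 1/3 ✓
b·Ac: (-13/6)·(-1/13) = 1/6 ✓; 3 stages ⇒ order 3.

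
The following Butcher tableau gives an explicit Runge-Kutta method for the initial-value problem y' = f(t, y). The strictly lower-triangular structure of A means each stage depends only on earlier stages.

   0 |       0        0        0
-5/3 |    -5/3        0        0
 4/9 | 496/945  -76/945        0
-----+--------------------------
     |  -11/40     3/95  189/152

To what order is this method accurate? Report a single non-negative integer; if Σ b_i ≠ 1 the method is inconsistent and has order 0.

b = (-11/40, 3/95, 189/152)
c = (0, -5/3, 4/9)
Ac = (0, 0, 76/567)
Σ b_i: (-11/40)·1 + 3/95·1 + 189/152·1 = 1 ✓
b·c: 3/95·(-5/3) + 189/152·4/9 = 1/2 ✓
b·c²: 3/95·25/9 + 189/152·16/81 = 1/3 ✓
b·Ac: 189/152·76/567 = 1/6 ✓; 3 stages ⇒ order 3.

3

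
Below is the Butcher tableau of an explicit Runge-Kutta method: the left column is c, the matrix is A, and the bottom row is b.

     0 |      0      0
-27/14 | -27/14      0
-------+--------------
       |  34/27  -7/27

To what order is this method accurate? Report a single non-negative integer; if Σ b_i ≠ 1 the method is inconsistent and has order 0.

2

b = (34/27, -7/27)
c = (0, -27/14)
Σ b_i: 34/27·1 + (-7/27)·1 = 1 ✓
b·c: (-7/27)·(-27/14) = 1/2 ✓; 2 stages ⇒ order 2.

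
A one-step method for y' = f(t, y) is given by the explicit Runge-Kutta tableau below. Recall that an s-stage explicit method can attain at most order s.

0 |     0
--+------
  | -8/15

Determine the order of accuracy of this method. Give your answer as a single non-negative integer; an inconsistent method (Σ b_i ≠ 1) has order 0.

b = (-8/15)
c = (0)
Σ b_i: (-8/15)·1 = -8/15 ≠ 1 ⇒ order 0.

0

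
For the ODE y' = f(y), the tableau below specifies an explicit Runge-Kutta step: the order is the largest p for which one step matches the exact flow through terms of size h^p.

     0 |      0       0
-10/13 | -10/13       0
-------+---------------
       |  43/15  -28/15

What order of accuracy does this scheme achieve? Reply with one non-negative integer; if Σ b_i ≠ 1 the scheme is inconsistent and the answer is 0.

b = (43/15, -28/15)
c = (0, -10/13)
Σ b_i: 43/15·1 + (-28/15)·1 = 1 ✓
b·c: (-28/15)·(-10/13) = 56/39 ≠ 1/2 ⇒ order 1.

1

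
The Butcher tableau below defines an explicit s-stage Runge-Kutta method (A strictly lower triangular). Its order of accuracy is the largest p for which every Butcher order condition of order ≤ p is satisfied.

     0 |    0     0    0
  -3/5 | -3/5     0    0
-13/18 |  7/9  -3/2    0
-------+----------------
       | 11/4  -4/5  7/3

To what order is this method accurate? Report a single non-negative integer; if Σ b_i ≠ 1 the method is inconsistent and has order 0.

0

b = (11/4, -4/5, 7/3)
c = (0, -3/5, -13/18)
Ac = (0, 0, 9/10)
Σ b_i: 11/4·1 + (-4/5)·1 + 7/3·1 = 257/60 ≠ 1 ⇒ order 0.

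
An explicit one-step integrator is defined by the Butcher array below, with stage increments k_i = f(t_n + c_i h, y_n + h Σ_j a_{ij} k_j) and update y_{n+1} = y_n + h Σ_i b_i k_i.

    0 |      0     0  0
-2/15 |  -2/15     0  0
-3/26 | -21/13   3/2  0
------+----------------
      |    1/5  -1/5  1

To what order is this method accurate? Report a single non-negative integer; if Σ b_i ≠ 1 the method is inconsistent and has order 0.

1

b = (1/5, -1/5, 1)
c = (0, -2/15, -3/26)
Ac = (0, 0, -1/5)
Σ b_i: 1/5·1 + (-1/5)·1 + 1·1 = 1 ✓
b·c: (-1/5)·(-2/15) + 1·(-3/26) = -173/1950 ≠ 1/2 ⇒ order 1.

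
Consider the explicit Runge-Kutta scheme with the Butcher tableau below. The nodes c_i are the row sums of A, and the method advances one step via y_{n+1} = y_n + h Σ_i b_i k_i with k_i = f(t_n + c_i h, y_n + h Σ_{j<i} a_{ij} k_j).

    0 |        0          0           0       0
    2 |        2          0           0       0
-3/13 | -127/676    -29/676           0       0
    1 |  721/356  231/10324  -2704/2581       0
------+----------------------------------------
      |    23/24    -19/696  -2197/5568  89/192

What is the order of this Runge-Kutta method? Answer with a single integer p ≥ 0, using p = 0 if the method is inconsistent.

b = (23/24, -19/696, -2197/5568, 89/192)
c = (0, 2, -3/13, 1)
Ac = (0, 0, -29/338, 51/178)
Σ b_i: 23/24·1 + (-19/696)·1 + (-2197/5568)·1 + 89/192·1 = 1 ✓
b·c: (-19/696)·2 + (-2197/5568)·(-3/13) + 89/192·1 = 1/2 ✓
b·c²: (-19/696)·4 + (-2197/5568)·9/169 + 89/192·1 = 1/3 ✓
b·Ac: (-2197/5568)·(-29/338) + 89/192·51/178 = 1/6 ✓
b·c³: (-19/696)·8 + (-2197/5568)·(-27/2197) + 89/192·1 = 1/4 ✓
b·(c∘Ac): (-2197/5568)·87/4394 + 89/192·51/178 = 1/8 ✓
b·Ac²: (-2197/5568)·(-29/169) + 89/192·3/89 = 1/12 ✓
b·A²c: 89/192·8/89 = 1/24 ✓; 4 stages ⇒ order 4.

4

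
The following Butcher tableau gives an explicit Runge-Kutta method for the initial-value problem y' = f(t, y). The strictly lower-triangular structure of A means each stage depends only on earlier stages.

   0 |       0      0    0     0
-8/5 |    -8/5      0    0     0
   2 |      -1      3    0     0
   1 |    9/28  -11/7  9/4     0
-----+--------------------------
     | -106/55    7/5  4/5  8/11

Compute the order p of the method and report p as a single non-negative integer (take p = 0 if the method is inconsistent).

b = (-106/55, 7/5, 4/5, 8/11)
c = (0, -8/5, 2, 1)
Ac = (0, 0, -24/5, 491/70)
Σ b_i: (-106/55)·1 + 7/5·1 + 4/5·1 + 8/11·1 = 1 ✓
b·c: 7/5·(-8/5) + 4/5·2 + 8/11·1 = 24/275 ≠ 1/2 ⇒ order 1.

1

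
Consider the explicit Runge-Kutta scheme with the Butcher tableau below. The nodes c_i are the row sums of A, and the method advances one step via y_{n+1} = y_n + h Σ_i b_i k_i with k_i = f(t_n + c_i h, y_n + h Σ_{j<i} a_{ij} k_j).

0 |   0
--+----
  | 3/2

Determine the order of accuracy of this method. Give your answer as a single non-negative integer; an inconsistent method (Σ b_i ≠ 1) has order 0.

0

b = (3/2)
c = (0)
Σ b_i: 3/2·1 = 3/2 ≠ 1 ⇒ order 0.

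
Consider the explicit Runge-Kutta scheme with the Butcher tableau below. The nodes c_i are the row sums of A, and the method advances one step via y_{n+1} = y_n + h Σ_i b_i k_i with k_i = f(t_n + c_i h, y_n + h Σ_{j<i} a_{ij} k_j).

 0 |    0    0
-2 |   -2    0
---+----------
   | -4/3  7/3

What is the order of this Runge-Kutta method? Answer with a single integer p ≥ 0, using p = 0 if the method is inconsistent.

1

b = (-4/3, 7/3)
c = (0, -2)
Σ b_i: (-4/3)·1 + 7/3·1 = 1 ✓
b·c: 7/3·(-2) = -14/3 ≠ 1/2 ⇒ order 1.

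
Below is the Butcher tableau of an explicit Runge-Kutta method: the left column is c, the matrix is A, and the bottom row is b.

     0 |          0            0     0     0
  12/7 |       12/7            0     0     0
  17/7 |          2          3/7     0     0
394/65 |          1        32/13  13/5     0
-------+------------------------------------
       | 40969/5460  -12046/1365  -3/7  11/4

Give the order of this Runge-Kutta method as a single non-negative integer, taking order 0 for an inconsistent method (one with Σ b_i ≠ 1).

b = (40969/5460, -12046/1365, -3/7, 11/4)
c = (0, 12/7, 17/7, 394/65)
Ac = (0, 0, 36/49, 4793/455)
Σ b_i: 40969/5460·1 + (-12046/1365)·1 + (-3/7)·1 + 11/4·1 = 1 ✓
b·c: (-12046/1365)·12/7 + (-3/7)·17/7 + 11/4·394/65 = 1/2 ✓
b·c²: (-12046/1365)·144/49 + (-3/7)·289/49 + 11/4·155236/4225 = 105179762/1449175 ≠ 1/3 ⇒ order 2.
b·Ac: (-3/7)·36/49 + 11/4·4793/455 = 2555347/89180 ≠ 1/6

2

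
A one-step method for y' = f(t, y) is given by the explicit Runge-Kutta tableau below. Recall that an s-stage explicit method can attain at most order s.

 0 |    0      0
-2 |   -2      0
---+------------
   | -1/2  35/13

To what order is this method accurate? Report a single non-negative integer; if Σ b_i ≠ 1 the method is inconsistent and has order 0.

0

b = (-1/2, 35/13)
c = (0, -2)
Σ b_i: (-1/2)·1 + 35/13·1 = 57/26 ≠ 1 ⇒ order 0.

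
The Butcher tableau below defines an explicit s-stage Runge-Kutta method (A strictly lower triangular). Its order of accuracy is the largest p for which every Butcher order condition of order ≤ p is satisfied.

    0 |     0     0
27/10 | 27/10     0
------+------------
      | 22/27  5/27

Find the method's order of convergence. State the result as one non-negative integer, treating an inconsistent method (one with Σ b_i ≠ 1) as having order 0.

2

b = (22/27, 5/27)
c = (0, 27/10)
Σ b_i: 22/27·1 + 5/27·1 = 1 ✓
b·c: 5/27·27/10 = 1/2 ✓; 2 stages ⇒ order 2.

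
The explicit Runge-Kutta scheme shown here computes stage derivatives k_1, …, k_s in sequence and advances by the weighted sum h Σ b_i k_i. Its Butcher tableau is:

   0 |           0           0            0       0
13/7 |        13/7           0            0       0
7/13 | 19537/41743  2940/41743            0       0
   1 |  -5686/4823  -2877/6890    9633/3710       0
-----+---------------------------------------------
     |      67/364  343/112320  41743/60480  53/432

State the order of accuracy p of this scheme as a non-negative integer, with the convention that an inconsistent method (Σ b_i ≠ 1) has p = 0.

b = (67/364, 343/112320, 41743/60480, 53/432)
c = (0, 13/7, 7/13, 1)
Ac = (0, 0, 420/3211, 33/53)
Σ b_i: 67/364·1 + 343/112320·1 + 41743/60480·1 + 53/432·1 = 1 ✓
b·c: 343/112320·13/7 + 41743/60480·7/13 + 53/432·1 = 1/2 ✓
b·c²: 343/112320·169/49 + 41743/60480·49/169 + 53/432·1 = 1/3 ✓
b·Ac: 41743/60480·420/3211 + 53/432·33/53 = 1/6 ✓
b·c³: 343/112320·2197/343 + 41743/60480·343/2197 + 53/432·1 = 1/4 ✓
b·(c∘Ac): 41743/60480·2940/41743 + 53/432·33/53 = 1/8 ✓
b·Ac²: 41743/60480·60/247 + 53/432·(-255/371) = 1/12 ✓
b·A²c: 53/432·18/53 = 1/24 ✓; 4 stages ⇒ order 4.

4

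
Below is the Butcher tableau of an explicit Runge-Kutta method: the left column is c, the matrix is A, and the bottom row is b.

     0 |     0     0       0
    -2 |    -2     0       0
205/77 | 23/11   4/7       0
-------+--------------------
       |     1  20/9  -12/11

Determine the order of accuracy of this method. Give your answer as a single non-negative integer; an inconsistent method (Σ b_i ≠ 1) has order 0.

b = (1, 20/9, -12/11)
c = (0, -2, 205/77)
Ac = (0, 0, -8/7)
Σ b_i: 1·1 + 20/9·1 + (-12/11)·1 = 211/99 ≠ 1 ⇒ order 0.

0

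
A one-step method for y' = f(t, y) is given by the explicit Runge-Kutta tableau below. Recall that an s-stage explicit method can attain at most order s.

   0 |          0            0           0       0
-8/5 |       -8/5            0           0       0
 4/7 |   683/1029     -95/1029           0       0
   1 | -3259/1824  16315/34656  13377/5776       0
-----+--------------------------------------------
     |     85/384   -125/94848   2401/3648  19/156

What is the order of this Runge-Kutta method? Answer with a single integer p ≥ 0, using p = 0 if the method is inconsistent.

b = (85/384, -125/94848, 2401/3648, 19/156)
c = (0, -8/5, 4/7, 1)
Ac = (0, 0, 152/1029, 65/114)
Σ b_i: 85/384·1 + (-125/94848)·1 + 2401/3648·1 + 19/156·1 = 1 ✓
b·c: (-125/94848)·(-8/5) + 2401/3648·4/7 + 19/156·1 = 1/2 ✓
b·c²: (-125/94848)·64/25 + 2401/3648·16/49 + 19/156·1 = 1/3 ✓
b·Ac: 2401/3648·152/1029 + 19/156·65/114 = 1/6 ✓
b·c³: (-125/94848)·(-512/125) + 2401/3648·64/343 + 19/156·1 = 1/4 ✓
b·(c∘Ac): 2401/3648·608/7203 + 19/156·65/114 = 1/8 ✓
b·Ac²: 2401/3648·(-1216/5145) + 19/156·559/285 = 1/12 ✓
b·A²c: 19/156·13/38 = 1/24 ✓; 4 stages ⇒ order 4.

4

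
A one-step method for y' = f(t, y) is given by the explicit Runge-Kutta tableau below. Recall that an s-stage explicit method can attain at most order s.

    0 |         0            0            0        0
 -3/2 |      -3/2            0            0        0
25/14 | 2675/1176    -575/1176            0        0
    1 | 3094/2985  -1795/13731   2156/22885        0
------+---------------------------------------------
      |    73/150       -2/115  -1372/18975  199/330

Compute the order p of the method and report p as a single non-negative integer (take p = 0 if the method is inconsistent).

b = (73/150, -2/115, -1372/18975, 199/330)
c = (0, -3/2, 25/14, 1)
Ac = (0, 0, 575/784, 145/398)
Σ b_i: 73/150·1 + (-2/115)·1 + (-1372/18975)·1 + 199/330·1 = 1 ✓
b·c: (-2/115)·(-3/2) + (-1372/18975)·25/14 + 199/330·1 = 1/2 ✓
b·c²: (-2/115)·9/4 + (-1372/18975)·625/196 + 199/330·1 = 1/3 ✓
b·Ac: (-1372/18975)·575/784 + 199/330·145/398 = 1/6 ✓
b·c³: (-2/115)·(-27/8) + (-1372/18975)·15625/2744 + 199/330·1 = 1/4 ✓
b·(c∘Ac): (-1372/18975)·14375/10976 + 199/330·145/398 = 1/8 ✓
b·Ac²: (-1372/18975)·(-1725/1568) + 199/330·5/796 = 1/12 ✓
b·A²c: 199/330·55/796 = 1/24 ✓; 4 stages ⇒ order 4.

4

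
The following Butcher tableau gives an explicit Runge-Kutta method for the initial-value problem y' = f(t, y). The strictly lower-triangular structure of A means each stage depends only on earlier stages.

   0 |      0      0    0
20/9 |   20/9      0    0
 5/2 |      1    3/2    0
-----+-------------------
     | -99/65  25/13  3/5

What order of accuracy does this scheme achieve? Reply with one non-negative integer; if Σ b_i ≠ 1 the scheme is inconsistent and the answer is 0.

1

b = (-99/65, 25/13, 3/5)
c = (0, 20/9, 5/2)
Ac = (0, 0, 10/3)
Σ b_i: (-99/65)·1 + 25/13·1 + 3/5·1 = 1 ✓
b·c: 25/13·20/9 + 3/5·5/2 = 1351/234 ≠ 1/2 ⇒ order 1.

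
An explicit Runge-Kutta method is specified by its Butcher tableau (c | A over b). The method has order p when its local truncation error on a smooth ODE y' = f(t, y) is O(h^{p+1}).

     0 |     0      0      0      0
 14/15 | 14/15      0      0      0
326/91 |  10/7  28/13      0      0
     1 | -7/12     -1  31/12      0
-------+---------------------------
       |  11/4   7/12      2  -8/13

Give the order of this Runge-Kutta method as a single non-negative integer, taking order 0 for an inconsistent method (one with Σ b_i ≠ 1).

0

b = (11/4, 7/12, 2, -8/13)
c = (0, 14/15, 326/91, 1)
Ac = (0, 0, 392/195, 22717/2730)
Σ b_i: 11/4·1 + 7/12·1 + 2·1 + (-8/13)·1 = 184/39 ≠ 1 ⇒ order 0.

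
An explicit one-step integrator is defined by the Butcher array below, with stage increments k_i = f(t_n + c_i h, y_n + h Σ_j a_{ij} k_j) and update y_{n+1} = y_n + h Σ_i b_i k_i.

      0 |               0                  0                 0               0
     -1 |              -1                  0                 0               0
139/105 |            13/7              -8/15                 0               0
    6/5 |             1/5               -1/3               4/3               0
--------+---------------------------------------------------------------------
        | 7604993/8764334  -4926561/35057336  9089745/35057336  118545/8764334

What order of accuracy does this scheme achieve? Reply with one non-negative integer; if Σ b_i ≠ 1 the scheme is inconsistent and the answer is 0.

b = (7604993/8764334, -4926561/35057336, 9089745/35057336, 118545/8764334)
c = (0, -1, 139/105, 6/5)
Ac = (0, 0, 8/15, 661/315)
Σ b_i: 7604993/8764334·1 + (-4926561/35057336)·1 + 9089745/35057336·1 + 118545/8764334·1 = 1 ✓
b·c: (-4926561/35057336)·(-1) + 9089745/35057336·139/105 + 118545/8764334·6/5 = 1/2 ✓
b·c²: (-4926561/35057336)·1 + 9089745/35057336·19321/11025 + 118545/8764334·36/25 = 1/3 ✓
b·Ac: 9089745/35057336·8/15 + 118545/8764334·661/315 = 1/6 ✓
b·c³: (-4926561/35057336)·(-1) + 9089745/35057336·2685619/1157625 + 118545/8764334·216/125 = 10565728009/13803826050 ≠ 1/4 ⇒ order 3.
b·(c∘Ac): 9089745/35057336·1112/1575 + 118545/8764334·1322/525 = 14271898/65732505 ≠ 1/8
b·Ac²: 9089745/35057336·(-8/15) + 118545/8764334·66259/33075 = -306962879/2760765210 ≠ 1/12
b·A²c: 118545/8764334·32/45 = 126448/13146501 ≠ 1/24

3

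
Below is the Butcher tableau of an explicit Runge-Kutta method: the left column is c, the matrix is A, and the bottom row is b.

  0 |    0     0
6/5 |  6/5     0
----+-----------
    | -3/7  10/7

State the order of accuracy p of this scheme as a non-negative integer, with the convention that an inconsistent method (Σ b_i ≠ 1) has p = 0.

b = (-3/7, 10/7)
c = (0, 6/5)
Σ b_i: (-3/7)·1 + 10/7·1 = 1 ✓
b·c: 10/7·6/5 = 12/7 ≠ 1/2 ⇒ order 1.

1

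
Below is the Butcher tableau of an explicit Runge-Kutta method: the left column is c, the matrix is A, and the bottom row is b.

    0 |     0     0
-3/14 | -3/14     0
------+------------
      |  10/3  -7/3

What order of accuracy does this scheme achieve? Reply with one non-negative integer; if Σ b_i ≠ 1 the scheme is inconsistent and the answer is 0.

2

b = (10/3, -7/3)
c = (0, -3/14)
Σ b_i: 10/3·1 + (-7/3)·1 = 1 ✓
b·c: (-7/3)·(-3/14) = 1/2 ✓; 2 stages ⇒ order 2.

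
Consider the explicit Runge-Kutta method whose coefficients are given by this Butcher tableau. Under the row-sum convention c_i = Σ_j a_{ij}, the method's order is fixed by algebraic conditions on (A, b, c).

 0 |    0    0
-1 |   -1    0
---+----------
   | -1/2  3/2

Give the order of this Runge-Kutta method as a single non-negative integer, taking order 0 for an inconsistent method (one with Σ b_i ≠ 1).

1

b = (-1/2, 3/2)
c = (0, -1)
Σ b_i: (-1/2)·1 + 3/2·1 = 1 ✓
b·c: 3/2·(-1) = -3/2 ≠ 1/2 ⇒ order 1.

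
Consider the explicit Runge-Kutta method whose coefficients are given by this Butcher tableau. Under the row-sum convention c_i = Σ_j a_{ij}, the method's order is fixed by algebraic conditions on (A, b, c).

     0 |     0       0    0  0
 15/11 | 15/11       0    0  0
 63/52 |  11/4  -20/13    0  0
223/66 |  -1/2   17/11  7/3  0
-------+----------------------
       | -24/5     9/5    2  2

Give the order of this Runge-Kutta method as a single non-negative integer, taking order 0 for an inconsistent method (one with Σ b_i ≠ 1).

b = (-24/5, 9/5, 2, 2)
c = (0, 15/11, 63/52, 223/66)
Ac = (0, 0, -300/143, 31047/6292)
Σ b_i: (-24/5)·1 + 9/5·1 + 2·1 + 2·1 = 1 ✓
b·c: 9/5·15/11 + 2·63/52 + 2·223/66 = 9983/858 ≠ 1/2 ⇒ order 1.

1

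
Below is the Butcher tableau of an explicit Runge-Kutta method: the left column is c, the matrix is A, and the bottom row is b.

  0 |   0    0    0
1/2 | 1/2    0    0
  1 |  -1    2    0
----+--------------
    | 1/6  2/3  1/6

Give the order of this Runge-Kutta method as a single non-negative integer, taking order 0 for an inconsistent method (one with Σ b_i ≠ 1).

3

b = (1/6, 2/3, 1/6)
c = (0, 1/2, 1)
Ac = (0, 0, 1)
Σ b_i: 1/6·1 + 2/3·1 + 1/6·1 = 1 ✓
b·c: 2/3·1/2 + 1/6·1 = 1/2 ✓
b·c²: 2/3·1/4 + 1/6·1 = 1/3 ✓
b·Ac: 1/6·1 = 1/6 ✓; 3 stages ⇒ order 3.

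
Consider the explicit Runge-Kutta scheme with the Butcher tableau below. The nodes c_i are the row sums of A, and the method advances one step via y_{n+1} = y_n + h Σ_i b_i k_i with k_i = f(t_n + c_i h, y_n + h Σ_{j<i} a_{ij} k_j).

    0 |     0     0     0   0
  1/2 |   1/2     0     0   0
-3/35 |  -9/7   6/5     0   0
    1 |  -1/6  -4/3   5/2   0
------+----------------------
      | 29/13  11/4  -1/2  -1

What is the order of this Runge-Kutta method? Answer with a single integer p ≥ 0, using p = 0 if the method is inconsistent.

0

b = (29/13, 11/4, -1/2, -1)
c = (0, 1/2, -3/35, 1)
Ac = (0, 0, 3/5, -37/42)
Σ b_i: 29/13·1 + 11/4·1 + (-1/2)·1 + (-1)·1 = 181/52 ≠ 1 ⇒ order 0.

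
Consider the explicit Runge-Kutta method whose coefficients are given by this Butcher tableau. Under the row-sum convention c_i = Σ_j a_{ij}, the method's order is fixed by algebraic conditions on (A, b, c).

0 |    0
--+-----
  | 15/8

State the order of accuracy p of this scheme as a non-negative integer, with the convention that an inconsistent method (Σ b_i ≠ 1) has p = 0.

0

b = (15/8)
c = (0)
Σ b_i: 15/8·1 = 15/8 ≠ 1 ⇒ order 0.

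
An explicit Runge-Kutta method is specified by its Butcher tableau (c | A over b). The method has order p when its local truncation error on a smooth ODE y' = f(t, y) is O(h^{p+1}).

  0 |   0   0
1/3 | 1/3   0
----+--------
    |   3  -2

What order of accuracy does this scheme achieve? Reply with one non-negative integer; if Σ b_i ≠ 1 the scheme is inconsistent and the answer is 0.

1

b = (3, -2)
c = (0, 1/3)
Σ b_i: 3·1 + (-2)·1 = 1 ✓
b·c: (-2)·1/3 = -2/3 ≠ 1/2 ⇒ order 1.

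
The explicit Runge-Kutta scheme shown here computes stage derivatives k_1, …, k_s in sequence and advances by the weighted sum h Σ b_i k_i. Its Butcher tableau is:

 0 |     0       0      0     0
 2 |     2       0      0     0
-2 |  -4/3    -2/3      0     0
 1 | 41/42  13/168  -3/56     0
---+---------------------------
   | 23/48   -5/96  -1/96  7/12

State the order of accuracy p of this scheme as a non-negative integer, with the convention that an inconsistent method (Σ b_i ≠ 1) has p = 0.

b = (23/48, -5/96, -1/96, 7/12)
c = (0, 2, -2, 1)
Ac = (0, 0, -4/3, 11/42)
Σ b_i: 23/48·1 + (-5/96)·1 + (-1/96)·1 + 7/12·1 = 1 ✓
b·c: (-5/96)·2 + (-1/96)·(-2) + 7/12·1 = 1/2 ✓
b·c²: (-5/96)·4 + (-1/96)·4 + 7/12·1 = 1/3 ✓
b·Ac: (-1/96)·(-4/3) + 7/12·11/42 = 1/6 ✓
b·c³: (-5/96)·8 + (-1/96)·(-8) + 7/12·1 = 1/4 ✓
b·(c∘Ac): (-1/96)·8/3 + 7/12·11/42 = 1/8 ✓
b·Ac²: (-1/96)·(-8/3) + 7/12·2/21 = 1/12 ✓
b·A²c: 7/12·1/14 = 1/24 ✓; 4 stages ⇒ order 4.

4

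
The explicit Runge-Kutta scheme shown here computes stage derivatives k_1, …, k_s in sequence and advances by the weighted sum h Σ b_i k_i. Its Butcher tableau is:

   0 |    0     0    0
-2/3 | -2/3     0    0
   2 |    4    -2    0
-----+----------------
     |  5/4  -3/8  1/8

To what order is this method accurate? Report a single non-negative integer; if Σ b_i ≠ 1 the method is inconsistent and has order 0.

3

b = (5/4, -3/8, 1/8)
c = (0, -2/3, 2)
Ac = (0, 0, 4/3)
Σ b_i: 5/4·1 + (-3/8)·1 + 1/8·1 = 1 ✓
b·c: (-3/8)·(-2/3) + 1/8·2 = 1/2 ✓
b·c²: (-3/8)·4/9 + 1/8·4 = 1/3 ✓
b·Ac: 1/8·4/3 = 1/6 ✓; 3 stages ⇒ order 3.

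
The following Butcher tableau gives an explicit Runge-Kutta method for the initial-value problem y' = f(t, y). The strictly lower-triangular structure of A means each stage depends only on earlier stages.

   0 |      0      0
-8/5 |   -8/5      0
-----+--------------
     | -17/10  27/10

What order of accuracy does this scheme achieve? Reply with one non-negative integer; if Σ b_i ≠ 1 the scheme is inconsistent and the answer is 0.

1

b = (-17/10, 27/10)
c = (0, -8/5)
Σ b_i: (-17/10)·1 + 27/10·1 = 1 ✓
b·c: 27/10·(-8/5) = -108/25 ≠ 1/2 ⇒ order 1.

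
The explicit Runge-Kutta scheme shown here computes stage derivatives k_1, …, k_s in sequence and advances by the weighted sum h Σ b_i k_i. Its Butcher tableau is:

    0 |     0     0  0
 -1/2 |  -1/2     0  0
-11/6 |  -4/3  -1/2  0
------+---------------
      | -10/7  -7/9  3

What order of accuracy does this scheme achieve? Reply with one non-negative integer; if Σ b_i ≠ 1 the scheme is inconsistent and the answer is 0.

0

b = (-10/7, -7/9, 3)
c = (0, -1/2, -11/6)
Ac = (0, 0, 1/4)
Σ b_i: (-10/7)·1 + (-7/9)·1 + 3·1 = 50/63 ≠ 1 ⇒ order 0.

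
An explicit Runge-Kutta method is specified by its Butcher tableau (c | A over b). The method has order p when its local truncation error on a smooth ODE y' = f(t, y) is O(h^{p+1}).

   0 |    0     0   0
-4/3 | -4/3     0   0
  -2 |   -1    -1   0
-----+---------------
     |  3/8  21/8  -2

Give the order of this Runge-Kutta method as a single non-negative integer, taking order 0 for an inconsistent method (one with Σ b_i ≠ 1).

b = (3/8, 21/8, -2)
c = (0, -4/3, -2)
Ac = (0, 0, 4/3)
Σ b_i: 3/8·1 + 21/8·1 + (-2)·1 = 1 ✓
b·c: 21/8·(-4/3) + (-2)·(-2) = 1/2 ✓
b·c²: 21/8·16/9 + (-2)·4 = -10/3 ≠ 1/3 ⇒ order 2.
b·Ac: (-2)·4/3 = -8/3 ≠ 1/6

2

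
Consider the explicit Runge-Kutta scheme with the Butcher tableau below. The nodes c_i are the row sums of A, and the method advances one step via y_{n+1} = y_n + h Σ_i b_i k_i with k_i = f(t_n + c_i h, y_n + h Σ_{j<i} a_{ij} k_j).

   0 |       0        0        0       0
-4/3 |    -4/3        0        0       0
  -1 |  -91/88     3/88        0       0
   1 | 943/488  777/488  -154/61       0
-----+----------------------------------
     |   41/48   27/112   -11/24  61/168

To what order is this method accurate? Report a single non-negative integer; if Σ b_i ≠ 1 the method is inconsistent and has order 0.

b = (41/48, 27/112, -11/24, 61/168)
c = (0, -4/3, -1, 1)
Ac = (0, 0, -1/22, 49/122)
Σ b_i: 41/48·1 + 27/112·1 + (-11/24)·1 + 61/168·1 = 1 ✓
b·c: 27/112·(-4/3) + (-11/24)·(-1) + 61/168·1 = 1/2 ✓
b·c²: 27/112·16/9 + (-11/24)·1 + 61/168·1 = 1/3 ✓
b·Ac: (-11/24)·(-1/22) + 61/168·49/122 = 1/6 ✓
b·c³: 27/112·(-64/27) + (-11/24)·(-1) + 61/168·1 = 1/4 ✓
b·(c∘Ac): (-11/24)·1/22 + 61/168·49/122 = 1/8 ✓
b·Ac²: (-11/24)·2/33 + 61/168·56/183 = 1/12 ✓
b·A²c: 61/168·7/61 = 1/24 ✓; 4 stages ⇒ order 4.

4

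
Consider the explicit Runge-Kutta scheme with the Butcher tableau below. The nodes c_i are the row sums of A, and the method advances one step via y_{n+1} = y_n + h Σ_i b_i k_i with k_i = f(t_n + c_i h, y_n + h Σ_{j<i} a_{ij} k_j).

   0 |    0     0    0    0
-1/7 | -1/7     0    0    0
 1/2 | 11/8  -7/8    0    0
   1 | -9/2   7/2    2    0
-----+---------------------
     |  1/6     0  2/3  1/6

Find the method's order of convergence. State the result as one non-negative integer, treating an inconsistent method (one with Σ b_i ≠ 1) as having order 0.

4

b = (1/6, 0, 2/3, 1/6)
c = (0, -1/7, 1/2, 1)
Ac = (0, 0, 1/8, 1/2)
Σ b_i: 1/6·1 + 2/3·1 + 1/6·1 = 1 ✓
b·c: 2/3·1/2 + 1/6·1 = 1/2 ✓
b·c²: 2/3·1/4 + 1/6·1 = 1/3 ✓
b·Ac: 2/3·1/8 + 1/6·1/2 = 1/6 ✓
b·c³: 2/3·1/8 + 1/6·1 = 1/4 ✓
b·(c∘Ac): 2/3·1/16 + 1/6·1/2 = 1/8 ✓
b·Ac²: 2/3·(-1/56) + 1/6·4/7 = 1/12 ✓
b·A²c: 1/6·1/4 = 1/24 ✓; 4 stages ⇒ order 4.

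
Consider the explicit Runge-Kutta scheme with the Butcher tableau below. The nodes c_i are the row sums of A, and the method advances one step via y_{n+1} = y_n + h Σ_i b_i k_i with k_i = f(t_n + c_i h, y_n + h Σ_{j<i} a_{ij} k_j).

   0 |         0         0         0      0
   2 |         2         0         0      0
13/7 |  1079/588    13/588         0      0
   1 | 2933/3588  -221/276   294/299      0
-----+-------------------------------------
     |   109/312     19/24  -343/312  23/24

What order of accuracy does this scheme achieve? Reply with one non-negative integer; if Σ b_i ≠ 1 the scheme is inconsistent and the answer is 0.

4

b = (109/312, 19/24, -343/312, 23/24)
c = (0, 2, 13/7, 1)
Ac = (0, 0, 13/294, 31/138)
Σ b_i: 109/312·1 + 19/24·1 + (-343/312)·1 + 23/24·1 = 1 ✓
b·c: 19/24·2 + (-343/312)·13/7 + 23/24·1 = 1/2 ✓
b·c²: 19/24·4 + (-343/312)·169/49 + 23/24·1 = 1/3 ✓
b·Ac: (-343/312)·13/294 + 23/24·31/138 = 1/6 ✓
b·c³: 19/24·8 + (-343/312)·2197/343 + 23/24·1 = 1/4 ✓
b·(c∘Ac): (-343/312)·169/2058 + 23/24·31/138 = 1/8 ✓
b·Ac²: (-343/312)·13/147 + 23/24·13/69 = 1/12 ✓
b·A²c: 23/24·1/23 = 1/24 ✓; 4 stages ⇒ order 4.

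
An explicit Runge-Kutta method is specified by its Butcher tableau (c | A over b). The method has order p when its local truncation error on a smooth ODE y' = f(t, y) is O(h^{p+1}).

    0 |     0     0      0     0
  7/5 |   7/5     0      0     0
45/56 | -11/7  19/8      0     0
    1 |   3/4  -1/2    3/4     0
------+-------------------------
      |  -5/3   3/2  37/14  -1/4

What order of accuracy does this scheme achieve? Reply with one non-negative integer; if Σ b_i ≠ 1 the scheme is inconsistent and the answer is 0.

0

b = (-5/3, 3/2, 37/14, -1/4)
c = (0, 7/5, 45/56, 1)
Ac = (0, 0, 133/40, -109/1120)
Σ b_i: (-5/3)·1 + 3/2·1 + 37/14·1 + (-1/4)·1 = 187/84 ≠ 1 ⇒ order 0.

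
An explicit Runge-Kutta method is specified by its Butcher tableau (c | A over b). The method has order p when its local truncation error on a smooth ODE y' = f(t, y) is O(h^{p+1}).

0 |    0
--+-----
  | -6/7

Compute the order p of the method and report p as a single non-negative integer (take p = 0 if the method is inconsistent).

b = (-6/7)
c = (0)
Σ b_i: (-6/7)·1 = -6/7 ≠ 1 ⇒ order 0.

0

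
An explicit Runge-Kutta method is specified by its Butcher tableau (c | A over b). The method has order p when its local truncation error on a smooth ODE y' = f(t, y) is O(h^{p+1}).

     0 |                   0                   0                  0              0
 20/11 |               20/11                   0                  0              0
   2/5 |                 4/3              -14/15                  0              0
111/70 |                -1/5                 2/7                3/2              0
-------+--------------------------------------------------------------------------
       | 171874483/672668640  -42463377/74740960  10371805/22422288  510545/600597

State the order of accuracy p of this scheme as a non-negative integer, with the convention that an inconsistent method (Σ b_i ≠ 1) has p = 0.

3

b = (171874483/672668640, -42463377/74740960, 10371805/22422288, 510545/600597)
c = (0, 20/11, 2/5, 111/70)
Ac = (0, 0, -56/33, 431/385)
Σ b_i: 171874483/672668640·1 + (-42463377/74740960)·1 + 10371805/22422288·1 + 510545/600597·1 = 1 ✓
b·c: (-42463377/74740960)·20/11 + 10371805/22422288·2/5 + 510545/600597·111/70 = 1/2 ✓
b·c²: (-42463377/74740960)·400/121 + 10371805/22422288·4/25 + 510545/600597·12321/4900 = 1/3 ✓
b·Ac: 10371805/22422288·(-56/33) + 510545/600597·431/385 = 1/6 ✓
b·c³: (-42463377/74740960)·8000/1331 + 10371805/22422288·8/125 + 510545/600597·1367631/343000 = 90788977/21581452200 ≠ 1/4 ⇒ order 3.
b·(c∘Ac): 10371805/22422288·(-112/165) + 510545/600597·47841/26950 = 552651397/462459690 ≠ 1/8
b·Ac²: 10371805/22422288·(-1120/363) + 510545/600597·25082/21175 = -4627852/11010945 ≠ 1/12
b·A²c: 510545/600597·(-28/11) = -14295260/6606567 ≠ 1/24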